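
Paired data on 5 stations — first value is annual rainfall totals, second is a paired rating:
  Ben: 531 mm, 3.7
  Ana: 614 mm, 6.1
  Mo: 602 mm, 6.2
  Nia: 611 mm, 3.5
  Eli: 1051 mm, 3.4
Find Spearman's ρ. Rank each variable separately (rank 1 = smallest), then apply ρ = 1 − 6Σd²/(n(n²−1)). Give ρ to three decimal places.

-0.500

Ranks of variable 1: 1, 4, 2, 3, 5
Ranks of variable 2: 3, 4, 5, 2, 1
d = r₁ − r₂: -2, 0, -3, 1, 4
d²: 4, 0, 9, 1, 16; Σd² = 30
ρ = 1 − 6·30/(5·24) = 1 − 180/120 = -0.500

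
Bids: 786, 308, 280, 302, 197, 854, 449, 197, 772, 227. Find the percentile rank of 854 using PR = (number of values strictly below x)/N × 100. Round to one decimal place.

N = 10.
Strictly below 854: 9. Equal to 854: 1.
PR = 9/10 × 100 = 90.0

90.0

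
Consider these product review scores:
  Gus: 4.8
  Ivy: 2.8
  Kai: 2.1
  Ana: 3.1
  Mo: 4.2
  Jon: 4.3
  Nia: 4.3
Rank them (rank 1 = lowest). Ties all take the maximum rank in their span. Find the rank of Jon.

6

Sorted (ascending): 2.1, 2.8, 3.1, 4.2, 4.3, 4.3, 4.8
The 2 values of 4.3 occupy positions 5–6 → each gets rank 6.
Jon has value 4.3 → rank 6.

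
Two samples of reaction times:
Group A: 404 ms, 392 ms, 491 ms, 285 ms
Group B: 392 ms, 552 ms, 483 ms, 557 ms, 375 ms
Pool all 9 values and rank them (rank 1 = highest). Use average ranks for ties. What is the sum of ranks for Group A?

Sorted (descending): 557, 552, 491, 483, 404, 392, 392, 375, 285
The 2 values of 392 occupy positions 6–7 → average rank (6+7)/2 = 6.5.
Group A values → pooled ranks: 404→5, 392→6.5, 491→3, 285→9
Rank sum = 5 + 6.5 + 3 + 9 = 23.5

23.5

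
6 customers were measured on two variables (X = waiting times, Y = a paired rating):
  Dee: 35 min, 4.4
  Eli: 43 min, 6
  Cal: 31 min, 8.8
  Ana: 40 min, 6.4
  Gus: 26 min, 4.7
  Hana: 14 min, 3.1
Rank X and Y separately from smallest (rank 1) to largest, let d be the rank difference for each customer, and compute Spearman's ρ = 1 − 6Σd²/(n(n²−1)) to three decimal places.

0.486

Ranks of variable 1: 4, 6, 3, 5, 2, 1
Ranks of variable 2: 2, 4, 6, 5, 3, 1
d = r₁ − r₂: 2, 2, -3, 0, -1, 0
d²: 4, 4, 9, 0, 1, 0; Σd² = 18
ρ = 1 − 6·18/(6·35) = 1 − 108/210 = 0.486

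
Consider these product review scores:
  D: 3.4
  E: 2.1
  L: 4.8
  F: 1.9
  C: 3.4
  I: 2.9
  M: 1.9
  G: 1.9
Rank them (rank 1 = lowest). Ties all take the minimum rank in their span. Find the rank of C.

Sorted (ascending): 1.9, 1.9, 1.9, 2.1, 2.9, 3.4, 3.4, 4.8
The 3 values of 1.9 occupy positions 1–3 → each gets rank 1.
The 2 values of 3.4 occupy positions 6–7 → each gets rank 6.
C has value 3.4 → rank 6.

6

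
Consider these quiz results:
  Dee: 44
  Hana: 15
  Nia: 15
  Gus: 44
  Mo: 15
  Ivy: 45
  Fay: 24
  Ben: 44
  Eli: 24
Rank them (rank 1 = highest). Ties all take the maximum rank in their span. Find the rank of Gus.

Sorted (descending): 45, 44, 44, 44, 24, 24, 15, 15, 15
The 3 values of 44 occupy positions 2–4 → each gets rank 4.
The 2 values of 24 occupy positions 5–6 → each gets rank 6.
The 3 values of 15 occupy positions 7–9 → each gets rank 9.
Gus has value 44 → rank 4.

4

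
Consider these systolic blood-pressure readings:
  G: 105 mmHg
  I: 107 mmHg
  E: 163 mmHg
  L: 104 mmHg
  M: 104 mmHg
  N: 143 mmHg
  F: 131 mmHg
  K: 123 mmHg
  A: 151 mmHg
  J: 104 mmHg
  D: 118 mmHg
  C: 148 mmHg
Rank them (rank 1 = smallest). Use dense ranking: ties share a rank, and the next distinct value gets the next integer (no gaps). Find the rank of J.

Sorted (ascending): 104, 104, 104, 105, 107, 118, 123, 131, 143, 148, 151, 163
The 3 values of 104 share dense rank 1.
Remaining distinct values take the next consecutive integers.
J has value 104 mmHg → rank 1.

1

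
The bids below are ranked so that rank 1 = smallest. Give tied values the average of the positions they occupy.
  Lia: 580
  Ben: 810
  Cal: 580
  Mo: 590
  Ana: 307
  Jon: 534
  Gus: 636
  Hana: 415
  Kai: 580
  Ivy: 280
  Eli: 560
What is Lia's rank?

Sorted (ascending): 280, 307, 415, 534, 560, 580, 580, 580, 590, 636, 810
The 3 values of 580 occupy positions 6–8 → average rank 7.
Lia has value 580 → rank 7.

7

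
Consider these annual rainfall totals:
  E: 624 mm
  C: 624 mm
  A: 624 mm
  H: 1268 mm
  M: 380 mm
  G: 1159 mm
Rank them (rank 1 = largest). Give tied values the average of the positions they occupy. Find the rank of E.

Sorted (descending): 1268, 1159, 624, 624, 624, 380
The 3 values of 624 occupy positions 3–5 → average rank 4.
E has value 624 mm → rank 4.

4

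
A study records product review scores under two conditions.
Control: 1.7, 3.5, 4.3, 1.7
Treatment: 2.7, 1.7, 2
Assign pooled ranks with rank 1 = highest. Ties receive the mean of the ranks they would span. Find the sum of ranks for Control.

Sorted (descending): 4.3, 3.5, 2.7, 2, 1.7, 1.7, 1.7
The 3 values of 1.7 occupy positions 5–7 → average rank 6.
Control values → pooled ranks: 1.7→6, 3.5→2, 4.3→1, 1.7→6
Rank sum = 6 + 2 + 1 + 6 = 15

15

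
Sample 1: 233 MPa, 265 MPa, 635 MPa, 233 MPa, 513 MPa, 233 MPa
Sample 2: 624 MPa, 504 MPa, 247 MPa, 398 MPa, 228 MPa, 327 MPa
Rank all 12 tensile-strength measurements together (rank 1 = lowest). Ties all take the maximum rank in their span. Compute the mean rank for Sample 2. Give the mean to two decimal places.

6.83

Sorted (ascending): 228, 233, 233, 233, 247, 265, 327, 398, 504, 513, 624, 635
The 3 values of 233 occupy positions 2–4 → each gets rank 4.
Sample 2 values → pooled ranks: 624→11, 504→9, 247→5, 398→8, 228→1, 327→7
Mean rank = (11 + 9 + 5 + 8 + 1 + 7) / 6 = 6.83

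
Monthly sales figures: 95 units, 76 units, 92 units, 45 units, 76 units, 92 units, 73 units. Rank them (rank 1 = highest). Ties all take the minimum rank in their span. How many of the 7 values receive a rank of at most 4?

Sorted (descending): 95, 92, 92, 76, 76, 73, 45
The 2 values of 92 occupy positions 2–3 → each gets rank 2.
The 2 values of 76 occupy positions 4–5 → each gets rank 4.
Ranks ≤ 4: {1, 2, 2, 4, 4} → 5 values.

5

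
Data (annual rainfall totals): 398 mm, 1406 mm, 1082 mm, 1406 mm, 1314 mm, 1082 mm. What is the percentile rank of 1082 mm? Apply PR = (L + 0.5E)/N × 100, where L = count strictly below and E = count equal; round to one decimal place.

33.3

N = 6.
Strictly below 1082: 1. Equal to 1082: 2.
PR = (1 + 0.5·2)/6 × 100 = 33.3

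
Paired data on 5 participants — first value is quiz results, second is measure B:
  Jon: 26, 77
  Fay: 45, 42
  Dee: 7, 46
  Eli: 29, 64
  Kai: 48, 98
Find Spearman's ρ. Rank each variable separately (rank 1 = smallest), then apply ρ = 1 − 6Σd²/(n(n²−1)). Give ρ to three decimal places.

Ranks of variable 1: 2, 4, 1, 3, 5
Ranks of variable 2: 4, 1, 2, 3, 5
d = r₁ − r₂: -2, 3, -1, 0, 0
d²: 4, 9, 1, 0, 0; Σd² = 14
ρ = 1 − 6·14/(5·24) = 1 − 84/120 = 0.300

0.300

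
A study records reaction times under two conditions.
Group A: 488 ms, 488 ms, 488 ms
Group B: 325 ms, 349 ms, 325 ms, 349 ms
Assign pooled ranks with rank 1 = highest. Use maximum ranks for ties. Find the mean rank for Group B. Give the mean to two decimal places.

6.00

Sorted (descending): 488, 488, 488, 349, 349, 325, 325
The 3 values of 488 occupy positions 1–3 → each gets rank 3.
The 2 values of 349 occupy positions 4–5 → each gets rank 5.
The 2 values of 325 occupy positions 6–7 → each gets rank 7.
Group B values → pooled ranks: 325→7, 349→5, 325→7, 349→5
Mean rank = (7 + 5 + 7 + 5) / 4 = 6.00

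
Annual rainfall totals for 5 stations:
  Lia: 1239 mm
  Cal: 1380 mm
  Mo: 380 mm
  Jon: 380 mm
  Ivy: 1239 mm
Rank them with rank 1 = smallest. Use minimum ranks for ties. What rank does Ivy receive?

3

Sorted (ascending): 380, 380, 1239, 1239, 1380
The 2 values of 380 occupy positions 1–2 → each gets rank 1.
The 2 values of 1239 occupy positions 3–4 → each gets rank 3.
Ivy has value 1239 mm → rank 3.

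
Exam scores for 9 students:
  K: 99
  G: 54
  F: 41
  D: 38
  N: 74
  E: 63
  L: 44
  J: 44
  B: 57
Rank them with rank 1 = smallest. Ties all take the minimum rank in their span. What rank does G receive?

5

Sorted (ascending): 38, 41, 44, 44, 54, 57, 63, 74, 99
The 2 values of 44 occupy positions 3–4 → each gets rank 3.
G has value 54 → rank 5.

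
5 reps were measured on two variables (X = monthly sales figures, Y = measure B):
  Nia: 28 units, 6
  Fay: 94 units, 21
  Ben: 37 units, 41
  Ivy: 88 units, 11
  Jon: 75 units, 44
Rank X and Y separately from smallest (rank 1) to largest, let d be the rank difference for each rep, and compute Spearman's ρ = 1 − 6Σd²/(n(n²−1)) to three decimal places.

Ranks of variable 1: 1, 5, 2, 4, 3
Ranks of variable 2: 1, 3, 4, 2, 5
d = r₁ − r₂: 0, 2, -2, 2, -2
d²: 0, 4, 4, 4, 4; Σd² = 16
ρ = 1 − 6·16/(5·24) = 1 − 96/120 = 0.200

0.200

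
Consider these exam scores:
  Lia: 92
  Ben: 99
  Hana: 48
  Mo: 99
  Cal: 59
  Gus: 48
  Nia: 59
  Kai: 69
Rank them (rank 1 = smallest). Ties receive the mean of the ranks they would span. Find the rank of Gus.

1.5

Sorted (ascending): 48, 48, 59, 59, 69, 92, 99, 99
The 2 values of 48 occupy positions 1–2 → average rank (1+2)/2 = 1.5.
The 2 values of 59 occupy positions 3–4 → average rank (3+4)/2 = 3.5.
The 2 values of 99 occupy positions 7–8 → average rank (7+8)/2 = 7.5.
Gus has value 48 → rank 1.5.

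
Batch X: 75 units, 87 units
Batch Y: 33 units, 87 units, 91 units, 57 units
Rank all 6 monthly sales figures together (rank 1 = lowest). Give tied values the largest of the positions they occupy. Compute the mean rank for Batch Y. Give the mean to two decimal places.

Sorted (ascending): 33, 57, 75, 87, 87, 91
The 2 values of 87 occupy positions 4–5 → each gets rank 5.
Batch Y values → pooled ranks: 33→1, 87→5, 91→6, 57→2
Mean rank = (1 + 5 + 6 + 2) / 4 = 3.50

3.50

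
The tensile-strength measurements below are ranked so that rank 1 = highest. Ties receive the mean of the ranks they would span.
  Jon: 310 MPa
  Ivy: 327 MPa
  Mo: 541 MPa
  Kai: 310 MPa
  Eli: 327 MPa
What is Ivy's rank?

Sorted (descending): 541, 327, 327, 310, 310
The 2 values of 327 occupy positions 2–3 → average rank (2+3)/2 = 2.5.
The 2 values of 310 occupy positions 4–5 → average rank (4+5)/2 = 4.5.
Ivy has value 327 MPa → rank 2.5.

2.5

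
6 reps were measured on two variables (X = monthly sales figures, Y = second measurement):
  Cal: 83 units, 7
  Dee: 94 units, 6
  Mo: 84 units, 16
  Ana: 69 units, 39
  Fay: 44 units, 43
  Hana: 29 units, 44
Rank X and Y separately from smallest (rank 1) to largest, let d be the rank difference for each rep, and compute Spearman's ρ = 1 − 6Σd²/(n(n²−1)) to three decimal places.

-0.943

Ranks of variable 1: 4, 6, 5, 3, 2, 1
Ranks of variable 2: 2, 1, 3, 4, 5, 6
d = r₁ − r₂: 2, 5, 2, -1, -3, -5
d²: 4, 25, 4, 1, 9, 25; Σd² = 68
ρ = 1 − 6·68/(6·35) = 1 − 408/210 = -0.943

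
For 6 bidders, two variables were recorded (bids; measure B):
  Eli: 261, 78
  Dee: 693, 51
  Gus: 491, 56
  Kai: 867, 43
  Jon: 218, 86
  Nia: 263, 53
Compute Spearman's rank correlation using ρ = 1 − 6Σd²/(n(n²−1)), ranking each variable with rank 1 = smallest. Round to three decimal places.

Ranks of variable 1: 2, 5, 4, 6, 1, 3
Ranks of variable 2: 5, 2, 4, 1, 6, 3
d = r₁ − r₂: -3, 3, 0, 5, -5, 0
d²: 9, 9, 0, 25, 25, 0; Σd² = 68
ρ = 1 − 6·68/(6·35) = 1 − 408/210 = -0.943

-0.943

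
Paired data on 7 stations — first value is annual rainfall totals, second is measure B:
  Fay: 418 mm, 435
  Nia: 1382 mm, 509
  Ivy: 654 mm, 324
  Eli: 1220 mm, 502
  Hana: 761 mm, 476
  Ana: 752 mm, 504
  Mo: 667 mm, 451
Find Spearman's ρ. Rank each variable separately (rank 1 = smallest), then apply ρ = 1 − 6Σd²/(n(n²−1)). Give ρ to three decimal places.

0.857

Ranks of variable 1: 1, 7, 2, 6, 5, 4, 3
Ranks of variable 2: 2, 7, 1, 5, 4, 6, 3
d = r₁ − r₂: -1, 0, 1, 1, 1, -2, 0
d²: 1, 0, 1, 1, 1, 4, 0; Σd² = 8
ρ = 1 − 6·8/(7·48) = 1 − 48/336 = 0.857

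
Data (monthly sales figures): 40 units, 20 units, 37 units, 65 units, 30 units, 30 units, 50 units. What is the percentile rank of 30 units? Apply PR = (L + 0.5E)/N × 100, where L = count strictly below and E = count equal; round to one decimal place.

N = 7.
Strictly below 30: 1. Equal to 30: 2.
PR = (1 + 0.5·2)/7 × 100 = 28.6

28.6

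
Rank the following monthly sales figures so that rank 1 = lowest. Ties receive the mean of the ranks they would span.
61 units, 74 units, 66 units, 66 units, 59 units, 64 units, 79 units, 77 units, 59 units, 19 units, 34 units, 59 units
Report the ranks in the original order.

6, 10, 8.5, 8.5, 4, 7, 12, 11, 4, 1, 2, 4

Sorted (ascending): 19, 34, 59, 59, 59, 61, 64, 66, 66, 74, 77, 79
The 3 values of 59 occupy positions 3–5 → average rank 4.
The 2 values of 66 occupy positions 8–9 → average rank (8+9)/2 = 8.5.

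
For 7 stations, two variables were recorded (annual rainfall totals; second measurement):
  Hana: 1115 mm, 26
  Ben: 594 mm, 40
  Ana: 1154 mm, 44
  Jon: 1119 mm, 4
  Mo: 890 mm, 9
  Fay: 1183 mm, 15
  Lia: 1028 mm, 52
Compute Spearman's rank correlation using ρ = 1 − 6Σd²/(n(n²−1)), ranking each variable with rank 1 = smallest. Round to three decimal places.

-0.143

Ranks of variable 1: 4, 1, 6, 5, 2, 7, 3
Ranks of variable 2: 4, 5, 6, 1, 2, 3, 7
d = r₁ − r₂: 0, -4, 0, 4, 0, 4, -4
d²: 0, 16, 0, 16, 0, 16, 16; Σd² = 64
ρ = 1 − 6·64/(7·48) = 1 − 384/336 = -0.143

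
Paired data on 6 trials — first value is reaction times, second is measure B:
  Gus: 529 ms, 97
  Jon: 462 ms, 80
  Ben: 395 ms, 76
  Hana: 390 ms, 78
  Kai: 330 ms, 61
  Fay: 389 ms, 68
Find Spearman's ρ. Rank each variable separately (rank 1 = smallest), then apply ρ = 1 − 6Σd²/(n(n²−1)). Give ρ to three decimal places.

Ranks of variable 1: 6, 5, 4, 3, 1, 2
Ranks of variable 2: 6, 5, 3, 4, 1, 2
d = r₁ − r₂: 0, 0, 1, -1, 0, 0
d²: 0, 0, 1, 1, 0, 0; Σd² = 2
ρ = 1 − 6·2/(6·35) = 1 − 12/210 = 0.943

0.943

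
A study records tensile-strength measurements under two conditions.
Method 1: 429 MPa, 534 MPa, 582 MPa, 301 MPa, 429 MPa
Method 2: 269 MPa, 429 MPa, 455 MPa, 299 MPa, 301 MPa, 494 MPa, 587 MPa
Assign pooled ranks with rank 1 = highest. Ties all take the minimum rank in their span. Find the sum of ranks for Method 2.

Sorted (descending): 587, 582, 534, 494, 455, 429, 429, 429, 301, 301, 299, 269
The 3 values of 429 occupy positions 6–8 → each gets rank 6.
The 2 values of 301 occupy positions 9–10 → each gets rank 9.
Method 2 values → pooled ranks: 269→12, 429→6, 455→5, 299→11, 301→9, 494→4, 587→1
Rank sum = 12 + 6 + 5 + 11 + 9 + 4 + 1 = 48

48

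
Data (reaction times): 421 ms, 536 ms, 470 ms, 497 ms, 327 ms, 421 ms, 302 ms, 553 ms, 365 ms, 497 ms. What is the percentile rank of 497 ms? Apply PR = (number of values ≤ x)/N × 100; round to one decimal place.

N = 10.
Strictly below 497: 6. Equal to 497: 2.
PR = 8/10 × 100 = 80.0

80.0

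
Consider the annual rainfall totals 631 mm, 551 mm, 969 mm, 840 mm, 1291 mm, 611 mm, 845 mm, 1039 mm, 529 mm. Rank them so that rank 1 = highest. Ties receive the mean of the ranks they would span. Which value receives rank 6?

Sorted (descending): 1291, 1039, 969, 845, 840, 631, 611, 551, 529
No ties — each value takes its position as its rank.
Rank 6 → value 631.

631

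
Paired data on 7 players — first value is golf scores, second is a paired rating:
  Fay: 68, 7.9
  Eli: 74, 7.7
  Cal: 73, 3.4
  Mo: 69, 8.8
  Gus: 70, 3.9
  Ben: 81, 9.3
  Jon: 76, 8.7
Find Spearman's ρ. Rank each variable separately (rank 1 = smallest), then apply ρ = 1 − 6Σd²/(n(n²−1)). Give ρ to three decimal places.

0.286

Ranks of variable 1: 1, 5, 4, 2, 3, 7, 6
Ranks of variable 2: 4, 3, 1, 6, 2, 7, 5
d = r₁ − r₂: -3, 2, 3, -4, 1, 0, 1
d²: 9, 4, 9, 16, 1, 0, 1; Σd² = 40
ρ = 1 − 6·40/(7·48) = 1 − 240/336 = 0.286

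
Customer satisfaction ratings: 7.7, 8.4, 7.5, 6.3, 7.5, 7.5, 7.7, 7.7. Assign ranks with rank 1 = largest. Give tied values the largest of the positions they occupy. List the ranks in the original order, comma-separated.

Sorted (descending): 8.4, 7.7, 7.7, 7.7, 7.5, 7.5, 7.5, 6.3
The 3 values of 7.7 occupy positions 2–4 → each gets rank 4.
The 3 values of 7.5 occupy positions 5–7 → each gets rank 7.

4, 1, 7, 8, 7, 7, 4, 4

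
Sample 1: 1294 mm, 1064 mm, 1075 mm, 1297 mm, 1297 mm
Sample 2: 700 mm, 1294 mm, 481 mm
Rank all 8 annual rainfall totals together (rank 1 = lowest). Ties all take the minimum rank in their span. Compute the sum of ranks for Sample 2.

8

Sorted (ascending): 481, 700, 1064, 1075, 1294, 1294, 1297, 1297
The 2 values of 1294 occupy positions 5–6 → each gets rank 5.
The 2 values of 1297 occupy positions 7–8 → each gets rank 7.
Sample 2 values → pooled ranks: 700→2, 1294→5, 481→1
Rank sum = 2 + 5 + 1 = 8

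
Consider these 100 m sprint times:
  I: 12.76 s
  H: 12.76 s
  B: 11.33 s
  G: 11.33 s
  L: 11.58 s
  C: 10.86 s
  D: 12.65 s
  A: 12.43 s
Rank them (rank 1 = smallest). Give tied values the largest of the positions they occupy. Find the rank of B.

Sorted (ascending): 10.86, 11.33, 11.33, 11.58, 12.43, 12.65, 12.76, 12.76
The 2 values of 11.33 occupy positions 2–3 → each gets rank 3.
The 2 values of 12.76 occupy positions 7–8 → each gets rank 8.
B has value 11.33 s → rank 3.

3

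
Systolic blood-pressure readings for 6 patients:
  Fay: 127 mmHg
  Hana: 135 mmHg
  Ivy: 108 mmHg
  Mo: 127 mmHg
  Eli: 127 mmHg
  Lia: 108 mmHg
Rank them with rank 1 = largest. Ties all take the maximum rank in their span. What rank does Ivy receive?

Sorted (descending): 135, 127, 127, 127, 108, 108
The 3 values of 127 occupy positions 2–4 → each gets rank 4.
The 2 values of 108 occupy positions 5–6 → each gets rank 6.
Ivy has value 108 mmHg → rank 6.

6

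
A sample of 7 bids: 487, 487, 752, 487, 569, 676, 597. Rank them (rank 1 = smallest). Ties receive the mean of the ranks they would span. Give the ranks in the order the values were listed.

Sorted (ascending): 487, 487, 487, 569, 597, 676, 752
The 3 values of 487 occupy positions 1–3 → average rank 2.

2, 2, 7, 2, 4, 6, 5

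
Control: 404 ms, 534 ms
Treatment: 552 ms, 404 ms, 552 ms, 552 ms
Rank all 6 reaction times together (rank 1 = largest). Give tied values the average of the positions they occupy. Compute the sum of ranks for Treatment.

Sorted (descending): 552, 552, 552, 534, 404, 404
The 3 values of 552 occupy positions 1–3 → average rank 2.
The 2 values of 404 occupy positions 5–6 → average rank (5+6)/2 = 5.5.
Treatment values → pooled ranks: 552→2, 404→5.5, 552→2, 552→2
Rank sum = 2 + 5.5 + 2 + 2 = 11.5

11.5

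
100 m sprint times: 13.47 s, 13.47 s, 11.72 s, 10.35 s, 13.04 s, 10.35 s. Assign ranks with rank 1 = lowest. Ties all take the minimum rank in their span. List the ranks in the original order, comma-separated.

5, 5, 3, 1, 4, 1

Sorted (ascending): 10.35, 10.35, 11.72, 13.04, 13.47, 13.47
The 2 values of 10.35 occupy positions 1–2 → each gets rank 1.
The 2 values of 13.47 occupy positions 5–6 → each gets rank 5.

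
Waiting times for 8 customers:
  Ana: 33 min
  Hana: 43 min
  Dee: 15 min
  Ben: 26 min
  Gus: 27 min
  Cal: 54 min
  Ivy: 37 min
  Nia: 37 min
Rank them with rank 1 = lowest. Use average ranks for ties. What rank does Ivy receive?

Sorted (ascending): 15, 26, 27, 33, 37, 37, 43, 54
The 2 values of 37 occupy positions 5–6 → average rank (5+6)/2 = 5.5.
Ivy has value 37 min → rank 5.5.

5.5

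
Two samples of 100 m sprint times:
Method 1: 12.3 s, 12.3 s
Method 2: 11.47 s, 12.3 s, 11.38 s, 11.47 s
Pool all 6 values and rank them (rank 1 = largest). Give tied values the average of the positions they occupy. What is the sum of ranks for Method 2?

17

Sorted (descending): 12.3, 12.3, 12.3, 11.47, 11.47, 11.38
The 3 values of 12.3 occupy positions 1–3 → average rank 2.
The 2 values of 11.47 occupy positions 4–5 → average rank (4+5)/2 = 4.5.
Method 2 values → pooled ranks: 11.47→4.5, 12.3→2, 11.38→6, 11.47→4.5
Rank sum = 4.5 + 2 + 6 + 4.5 = 17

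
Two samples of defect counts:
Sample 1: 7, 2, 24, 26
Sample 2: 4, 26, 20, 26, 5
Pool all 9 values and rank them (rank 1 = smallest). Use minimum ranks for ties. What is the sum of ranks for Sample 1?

18

Sorted (ascending): 2, 4, 5, 7, 20, 24, 26, 26, 26
The 3 values of 26 occupy positions 7–9 → each gets rank 7.
Sample 1 values → pooled ranks: 7→4, 2→1, 24→6, 26→7
Rank sum = 4 + 1 + 6 + 7 = 18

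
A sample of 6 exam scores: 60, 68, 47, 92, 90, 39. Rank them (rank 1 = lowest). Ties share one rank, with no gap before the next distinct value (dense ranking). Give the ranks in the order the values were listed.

Sorted (ascending): 39, 47, 60, 68, 90, 92
No ties — each value takes its position as its rank.

3, 4, 2, 6, 5, 1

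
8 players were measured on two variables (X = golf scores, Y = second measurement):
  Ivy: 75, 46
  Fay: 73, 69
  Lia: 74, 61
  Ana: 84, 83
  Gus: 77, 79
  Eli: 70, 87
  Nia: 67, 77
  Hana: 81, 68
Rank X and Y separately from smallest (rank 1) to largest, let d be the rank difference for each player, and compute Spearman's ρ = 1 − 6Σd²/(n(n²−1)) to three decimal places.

-0.071

Ranks of variable 1: 5, 3, 4, 8, 6, 2, 1, 7
Ranks of variable 2: 1, 4, 2, 7, 6, 8, 5, 3
d = r₁ − r₂: 4, -1, 2, 1, 0, -6, -4, 4
d²: 16, 1, 4, 1, 0, 36, 16, 16; Σd² = 90
ρ = 1 − 6·90/(8·63) = 1 − 540/504 = -0.071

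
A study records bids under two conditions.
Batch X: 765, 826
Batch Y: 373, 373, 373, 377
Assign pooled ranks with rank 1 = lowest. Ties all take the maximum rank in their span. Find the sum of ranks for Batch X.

11

Sorted (ascending): 373, 373, 373, 377, 765, 826
The 3 values of 373 occupy positions 1–3 → each gets rank 3.
Batch X values → pooled ranks: 765→5, 826→6
Rank sum = 5 + 6 = 11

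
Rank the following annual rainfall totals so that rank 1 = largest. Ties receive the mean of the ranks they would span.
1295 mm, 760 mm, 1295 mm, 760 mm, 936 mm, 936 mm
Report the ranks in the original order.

Sorted (descending): 1295, 1295, 936, 936, 760, 760
The 2 values of 1295 occupy positions 1–2 → average rank (1+2)/2 = 1.5.
The 2 values of 936 occupy positions 3–4 → average rank (3+4)/2 = 3.5.
The 2 values of 760 occupy positions 5–6 → average rank (5+6)/2 = 5.5.

1.5, 5.5, 1.5, 5.5, 3.5, 3.5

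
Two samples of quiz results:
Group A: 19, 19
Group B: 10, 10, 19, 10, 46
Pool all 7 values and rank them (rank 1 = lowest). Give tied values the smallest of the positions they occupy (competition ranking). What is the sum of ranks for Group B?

Sorted (ascending): 10, 10, 10, 19, 19, 19, 46
The 3 values of 10 occupy positions 1–3 → each gets rank 1.
The 3 values of 19 occupy positions 4–6 → each gets rank 4.
Group B values → pooled ranks: 10→1, 10→1, 19→4, 10→1, 46→7
Rank sum = 1 + 1 + 4 + 1 + 7 = 14

14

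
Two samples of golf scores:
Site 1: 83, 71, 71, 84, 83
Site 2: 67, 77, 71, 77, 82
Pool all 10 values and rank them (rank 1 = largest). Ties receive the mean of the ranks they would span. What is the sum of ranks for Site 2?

33

Sorted (descending): 84, 83, 83, 82, 77, 77, 71, 71, 71, 67
The 2 values of 83 occupy positions 2–3 → average rank (2+3)/2 = 2.5.
The 2 values of 77 occupy positions 5–6 → average rank (5+6)/2 = 5.5.
The 3 values of 71 occupy positions 7–9 → average rank 8.
Site 2 values → pooled ranks: 67→10, 77→5.5, 71→8, 77→5.5, 82→4
Rank sum = 10 + 5.5 + 8 + 5.5 + 4 = 33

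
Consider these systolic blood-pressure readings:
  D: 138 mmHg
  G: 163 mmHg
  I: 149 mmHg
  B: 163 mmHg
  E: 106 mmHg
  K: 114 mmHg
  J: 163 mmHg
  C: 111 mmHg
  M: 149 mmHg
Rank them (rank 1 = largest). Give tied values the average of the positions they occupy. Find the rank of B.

2

Sorted (descending): 163, 163, 163, 149, 149, 138, 114, 111, 106
The 3 values of 163 occupy positions 1–3 → average rank 2.
The 2 values of 149 occupy positions 4–5 → average rank (4+5)/2 = 4.5.
B has value 163 mmHg → rank 2.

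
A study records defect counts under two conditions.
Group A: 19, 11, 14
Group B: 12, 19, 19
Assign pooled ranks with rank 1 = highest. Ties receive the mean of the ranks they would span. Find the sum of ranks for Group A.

12

Sorted (descending): 19, 19, 19, 14, 12, 11
The 3 values of 19 occupy positions 1–3 → average rank 2.
Group A values → pooled ranks: 19→2, 11→6, 14→4
Rank sum = 2 + 6 + 4 = 12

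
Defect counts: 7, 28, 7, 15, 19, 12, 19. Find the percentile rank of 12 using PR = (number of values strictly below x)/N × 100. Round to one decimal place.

28.6

N = 7.
Strictly below 12: 2. Equal to 12: 1.
PR = 2/7 × 100 = 28.6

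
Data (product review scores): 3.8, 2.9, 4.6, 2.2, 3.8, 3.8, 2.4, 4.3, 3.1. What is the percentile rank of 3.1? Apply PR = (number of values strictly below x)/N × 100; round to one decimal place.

33.3

N = 9.
Strictly below 3.1: 3. Equal to 3.1: 1.
PR = 3/9 × 100 = 33.3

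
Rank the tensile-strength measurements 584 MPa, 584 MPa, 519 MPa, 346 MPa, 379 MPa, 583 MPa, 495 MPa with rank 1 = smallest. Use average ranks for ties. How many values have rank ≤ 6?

5

Sorted (ascending): 346, 379, 495, 519, 583, 584, 584
The 2 values of 584 occupy positions 6–7 → average rank (6+7)/2 = 6.5.
Ranks ≤ 6: {1, 2, 3, 4, 5} → 5 values.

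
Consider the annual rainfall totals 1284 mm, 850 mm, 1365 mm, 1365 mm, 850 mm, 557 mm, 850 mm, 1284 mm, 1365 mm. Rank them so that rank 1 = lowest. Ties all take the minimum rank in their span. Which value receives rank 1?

Sorted (ascending): 557, 850, 850, 850, 1284, 1284, 1365, 1365, 1365
The 3 values of 850 occupy positions 2–4 → each gets rank 2.
The 2 values of 1284 occupy positions 5–6 → each gets rank 5.
The 3 values of 1365 occupy positions 7–9 → each gets rank 7.
Rank 1 → value 557.

557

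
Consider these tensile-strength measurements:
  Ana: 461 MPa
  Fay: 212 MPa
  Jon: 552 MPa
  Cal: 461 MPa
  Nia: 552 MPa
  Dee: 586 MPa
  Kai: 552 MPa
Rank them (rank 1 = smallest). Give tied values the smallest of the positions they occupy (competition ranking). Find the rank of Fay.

Sorted (ascending): 212, 461, 461, 552, 552, 552, 586
The 2 values of 461 occupy positions 2–3 → each gets rank 2.
The 3 values of 552 occupy positions 4–6 → each gets rank 4.
Fay has value 212 MPa → rank 1.

1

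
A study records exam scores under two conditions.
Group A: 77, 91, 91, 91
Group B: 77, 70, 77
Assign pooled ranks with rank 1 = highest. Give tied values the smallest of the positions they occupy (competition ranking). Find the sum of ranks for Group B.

Sorted (descending): 91, 91, 91, 77, 77, 77, 70
The 3 values of 91 occupy positions 1–3 → each gets rank 1.
The 3 values of 77 occupy positions 4–6 → each gets rank 4.
Group B values → pooled ranks: 77→4, 70→7, 77→4
Rank sum = 4 + 7 + 4 = 15

15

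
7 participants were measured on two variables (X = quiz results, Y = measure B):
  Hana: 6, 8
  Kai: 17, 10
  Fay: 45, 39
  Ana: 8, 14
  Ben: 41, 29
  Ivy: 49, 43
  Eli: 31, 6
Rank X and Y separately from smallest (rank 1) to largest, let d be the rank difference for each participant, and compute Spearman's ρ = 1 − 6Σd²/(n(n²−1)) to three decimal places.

Ranks of variable 1: 1, 3, 6, 2, 5, 7, 4
Ranks of variable 2: 2, 3, 6, 4, 5, 7, 1
d = r₁ − r₂: -1, 0, 0, -2, 0, 0, 3
d²: 1, 0, 0, 4, 0, 0, 9; Σd² = 14
ρ = 1 − 6·14/(7·48) = 1 − 84/336 = 0.750

0.750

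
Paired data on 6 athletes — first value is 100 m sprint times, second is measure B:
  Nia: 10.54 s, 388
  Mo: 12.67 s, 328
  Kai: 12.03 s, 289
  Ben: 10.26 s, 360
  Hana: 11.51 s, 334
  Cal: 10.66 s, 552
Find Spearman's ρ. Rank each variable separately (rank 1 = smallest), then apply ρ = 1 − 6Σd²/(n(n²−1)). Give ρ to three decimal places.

Ranks of variable 1: 2, 6, 5, 1, 4, 3
Ranks of variable 2: 5, 2, 1, 4, 3, 6
d = r₁ − r₂: -3, 4, 4, -3, 1, -3
d²: 9, 16, 16, 9, 1, 9; Σd² = 60
ρ = 1 − 6·60/(6·35) = 1 − 360/210 = -0.714

-0.714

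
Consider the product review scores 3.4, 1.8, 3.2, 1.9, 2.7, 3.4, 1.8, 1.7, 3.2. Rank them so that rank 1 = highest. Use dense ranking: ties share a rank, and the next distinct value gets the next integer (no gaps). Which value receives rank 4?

1.9

Sorted (descending): 3.4, 3.4, 3.2, 3.2, 2.7, 1.9, 1.8, 1.8, 1.7
The 2 values of 3.4 share dense rank 1.
The 2 values of 3.2 share dense rank 2.
The 2 values of 1.8 share dense rank 5.
Remaining distinct values take the next consecutive integers.
Rank 4 → value 1.9.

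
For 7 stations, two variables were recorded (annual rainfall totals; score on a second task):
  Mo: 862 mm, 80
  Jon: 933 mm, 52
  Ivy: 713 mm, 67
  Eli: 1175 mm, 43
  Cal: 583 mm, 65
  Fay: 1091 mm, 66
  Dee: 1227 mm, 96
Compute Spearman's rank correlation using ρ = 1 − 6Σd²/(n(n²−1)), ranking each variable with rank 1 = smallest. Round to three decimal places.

0.071

Ranks of variable 1: 3, 4, 2, 6, 1, 5, 7
Ranks of variable 2: 6, 2, 5, 1, 3, 4, 7
d = r₁ − r₂: -3, 2, -3, 5, -2, 1, 0
d²: 9, 4, 9, 25, 4, 1, 0; Σd² = 52
ρ = 1 − 6·52/(7·48) = 1 − 312/336 = 0.071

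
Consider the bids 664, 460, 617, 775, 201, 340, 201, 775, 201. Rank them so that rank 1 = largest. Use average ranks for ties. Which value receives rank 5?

460

Sorted (descending): 775, 775, 664, 617, 460, 340, 201, 201, 201
The 2 values of 775 occupy positions 1–2 → average rank (1+2)/2 = 1.5.
The 3 values of 201 occupy positions 7–9 → average rank 8.
Rank 5 → value 460.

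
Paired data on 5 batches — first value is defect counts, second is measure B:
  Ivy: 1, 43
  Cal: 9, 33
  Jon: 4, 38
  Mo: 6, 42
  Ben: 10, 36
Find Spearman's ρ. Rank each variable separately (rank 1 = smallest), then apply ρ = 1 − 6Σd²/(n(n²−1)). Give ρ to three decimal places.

Ranks of variable 1: 1, 4, 2, 3, 5
Ranks of variable 2: 5, 1, 3, 4, 2
d = r₁ − r₂: -4, 3, -1, -1, 3
d²: 16, 9, 1, 1, 9; Σd² = 36
ρ = 1 − 6·36/(5·24) = 1 − 216/120 = -0.800

-0.800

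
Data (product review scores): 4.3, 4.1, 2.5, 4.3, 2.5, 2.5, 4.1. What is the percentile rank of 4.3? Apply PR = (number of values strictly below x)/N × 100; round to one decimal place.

71.4

N = 7.
Strictly below 4.3: 5. Equal to 4.3: 2.
PR = 5/7 × 100 = 71.4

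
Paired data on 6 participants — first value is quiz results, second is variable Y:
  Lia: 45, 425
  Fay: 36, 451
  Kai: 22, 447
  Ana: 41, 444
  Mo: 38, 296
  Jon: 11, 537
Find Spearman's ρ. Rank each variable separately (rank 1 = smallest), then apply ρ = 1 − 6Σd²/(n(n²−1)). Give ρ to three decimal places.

-0.771

Ranks of variable 1: 6, 3, 2, 5, 4, 1
Ranks of variable 2: 2, 5, 4, 3, 1, 6
d = r₁ − r₂: 4, -2, -2, 2, 3, -5
d²: 16, 4, 4, 4, 9, 25; Σd² = 62
ρ = 1 − 6·62/(6·35) = 1 − 372/210 = -0.771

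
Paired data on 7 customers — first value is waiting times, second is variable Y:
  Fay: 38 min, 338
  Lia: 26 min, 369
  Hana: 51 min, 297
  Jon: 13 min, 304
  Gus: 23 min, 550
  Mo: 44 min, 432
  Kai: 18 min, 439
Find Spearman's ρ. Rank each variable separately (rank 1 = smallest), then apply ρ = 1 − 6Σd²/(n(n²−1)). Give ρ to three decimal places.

Ranks of variable 1: 5, 4, 7, 1, 3, 6, 2
Ranks of variable 2: 3, 4, 1, 2, 7, 5, 6
d = r₁ − r₂: 2, 0, 6, -1, -4, 1, -4
d²: 4, 0, 36, 1, 16, 1, 16; Σd² = 74
ρ = 1 − 6·74/(7·48) = 1 − 444/336 = -0.321

-0.321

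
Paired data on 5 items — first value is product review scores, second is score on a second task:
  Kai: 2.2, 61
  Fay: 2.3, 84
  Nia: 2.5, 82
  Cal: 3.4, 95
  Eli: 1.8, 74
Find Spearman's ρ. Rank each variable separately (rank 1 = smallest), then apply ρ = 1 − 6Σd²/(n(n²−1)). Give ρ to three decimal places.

0.800

Ranks of variable 1: 2, 3, 4, 5, 1
Ranks of variable 2: 1, 4, 3, 5, 2
d = r₁ − r₂: 1, -1, 1, 0, -1
d²: 1, 1, 1, 0, 1; Σd² = 4
ρ = 1 − 6·4/(5·24) = 1 − 24/120 = 0.800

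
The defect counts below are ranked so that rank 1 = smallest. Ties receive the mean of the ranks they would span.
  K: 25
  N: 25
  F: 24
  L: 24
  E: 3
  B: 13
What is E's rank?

1

Sorted (ascending): 3, 13, 24, 24, 25, 25
The 2 values of 24 occupy positions 3–4 → average rank (3+4)/2 = 3.5.
The 2 values of 25 occupy positions 5–6 → average rank (5+6)/2 = 5.5.
E has value 3 → rank 1.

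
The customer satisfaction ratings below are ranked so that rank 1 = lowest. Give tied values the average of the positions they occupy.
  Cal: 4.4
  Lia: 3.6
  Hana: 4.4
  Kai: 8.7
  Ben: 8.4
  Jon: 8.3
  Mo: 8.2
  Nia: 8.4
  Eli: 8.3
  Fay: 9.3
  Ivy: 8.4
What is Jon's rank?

5.5

Sorted (ascending): 3.6, 4.4, 4.4, 8.2, 8.3, 8.3, 8.4, 8.4, 8.4, 8.7, 9.3
The 2 values of 4.4 occupy positions 2–3 → average rank (2+3)/2 = 2.5.
The 2 values of 8.3 occupy positions 5–6 → average rank (5+6)/2 = 5.5.
The 3 values of 8.4 occupy positions 7–9 → average rank 8.
Jon has value 8.3 → rank 5.5.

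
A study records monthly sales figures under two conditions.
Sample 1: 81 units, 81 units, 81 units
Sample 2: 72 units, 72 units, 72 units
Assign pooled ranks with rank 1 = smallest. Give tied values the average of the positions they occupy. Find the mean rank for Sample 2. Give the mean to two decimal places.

Sorted (ascending): 72, 72, 72, 81, 81, 81
The 3 values of 72 occupy positions 1–3 → average rank 2.
The 3 values of 81 occupy positions 4–6 → average rank 5.
Sample 2 values → pooled ranks: 72→2, 72→2, 72→2
Mean rank = (2 + 2 + 2) / 3 = 2.00

2.00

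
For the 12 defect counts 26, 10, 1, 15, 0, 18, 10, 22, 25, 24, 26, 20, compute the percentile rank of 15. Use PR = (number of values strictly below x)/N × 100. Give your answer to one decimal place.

33.3

N = 12.
Strictly below 15: 4. Equal to 15: 1.
PR = 4/12 × 100 = 33.3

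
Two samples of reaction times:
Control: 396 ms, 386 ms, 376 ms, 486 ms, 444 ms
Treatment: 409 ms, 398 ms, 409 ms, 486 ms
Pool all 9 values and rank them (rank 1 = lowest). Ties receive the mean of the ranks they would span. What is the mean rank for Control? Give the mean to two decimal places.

4.30

Sorted (ascending): 376, 386, 396, 398, 409, 409, 444, 486, 486
The 2 values of 409 occupy positions 5–6 → average rank (5+6)/2 = 5.5.
The 2 values of 486 occupy positions 8–9 → average rank (8+9)/2 = 8.5.
Control values → pooled ranks: 396→3, 386→2, 376→1, 486→8.5, 444→7
Mean rank = (3 + 2 + 1 + 8.5 + 7) / 5 = 4.30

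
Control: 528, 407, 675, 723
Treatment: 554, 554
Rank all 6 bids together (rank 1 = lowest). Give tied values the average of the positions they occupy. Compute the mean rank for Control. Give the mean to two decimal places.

Sorted (ascending): 407, 528, 554, 554, 675, 723
The 2 values of 554 occupy positions 3–4 → average rank (3+4)/2 = 3.5.
Control values → pooled ranks: 528→2, 407→1, 675→5, 723→6
Mean rank = (2 + 1 + 5 + 6) / 4 = 3.50

3.50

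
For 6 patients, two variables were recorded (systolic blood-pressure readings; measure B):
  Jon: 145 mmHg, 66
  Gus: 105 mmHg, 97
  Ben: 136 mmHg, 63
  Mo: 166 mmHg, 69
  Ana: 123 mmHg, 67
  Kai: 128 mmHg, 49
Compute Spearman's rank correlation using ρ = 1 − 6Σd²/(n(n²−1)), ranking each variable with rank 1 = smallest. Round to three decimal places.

-0.200

Ranks of variable 1: 5, 1, 4, 6, 2, 3
Ranks of variable 2: 3, 6, 2, 5, 4, 1
d = r₁ − r₂: 2, -5, 2, 1, -2, 2
d²: 4, 25, 4, 1, 4, 4; Σd² = 42
ρ = 1 − 6·42/(6·35) = 1 − 252/210 = -0.200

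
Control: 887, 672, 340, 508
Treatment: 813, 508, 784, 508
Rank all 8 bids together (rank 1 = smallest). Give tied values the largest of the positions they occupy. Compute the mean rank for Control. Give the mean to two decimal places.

4.50

Sorted (ascending): 340, 508, 508, 508, 672, 784, 813, 887
The 3 values of 508 occupy positions 2–4 → each gets rank 4.
Control values → pooled ranks: 887→8, 672→5, 340→1, 508→4
Mean rank = (8 + 5 + 1 + 4) / 4 = 4.50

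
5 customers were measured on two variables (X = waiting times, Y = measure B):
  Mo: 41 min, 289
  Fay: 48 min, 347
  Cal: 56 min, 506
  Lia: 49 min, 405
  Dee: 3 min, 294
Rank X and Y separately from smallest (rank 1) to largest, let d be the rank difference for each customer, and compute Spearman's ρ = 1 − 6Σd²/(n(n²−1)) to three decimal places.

Ranks of variable 1: 2, 3, 5, 4, 1
Ranks of variable 2: 1, 3, 5, 4, 2
d = r₁ − r₂: 1, 0, 0, 0, -1
d²: 1, 0, 0, 0, 1; Σd² = 2
ρ = 1 − 6·2/(5·24) = 1 − 12/120 = 0.900

0.900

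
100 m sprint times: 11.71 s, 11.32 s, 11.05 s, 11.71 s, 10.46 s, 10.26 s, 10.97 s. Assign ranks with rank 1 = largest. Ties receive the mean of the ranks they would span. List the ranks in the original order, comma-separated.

Sorted (descending): 11.71, 11.71, 11.32, 11.05, 10.97, 10.46, 10.26
The 2 values of 11.71 occupy positions 1–2 → average rank (1+2)/2 = 1.5.

1.5, 3, 4, 1.5, 6, 7, 5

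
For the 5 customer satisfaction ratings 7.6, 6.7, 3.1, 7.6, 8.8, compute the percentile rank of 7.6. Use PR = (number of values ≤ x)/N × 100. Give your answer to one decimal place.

N = 5.
Strictly below 7.6: 2. Equal to 7.6: 2.
PR = 4/5 × 100 = 80.0

80.0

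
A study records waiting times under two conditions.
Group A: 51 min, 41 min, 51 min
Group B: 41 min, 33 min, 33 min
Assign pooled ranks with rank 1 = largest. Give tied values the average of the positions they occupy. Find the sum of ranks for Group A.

6.5

Sorted (descending): 51, 51, 41, 41, 33, 33
The 2 values of 51 occupy positions 1–2 → average rank (1+2)/2 = 1.5.
The 2 values of 41 occupy positions 3–4 → average rank (3+4)/2 = 3.5.
The 2 values of 33 occupy positions 5–6 → average rank (5+6)/2 = 5.5.
Group A values → pooled ranks: 51→1.5, 41→3.5, 51→1.5
Rank sum = 1.5 + 3.5 + 1.5 = 6.5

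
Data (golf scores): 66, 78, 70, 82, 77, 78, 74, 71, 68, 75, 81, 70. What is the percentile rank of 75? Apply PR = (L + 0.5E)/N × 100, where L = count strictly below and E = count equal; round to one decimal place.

54.2

N = 12.
Strictly below 75: 6. Equal to 75: 1.
PR = (6 + 0.5·1)/12 × 100 = 54.2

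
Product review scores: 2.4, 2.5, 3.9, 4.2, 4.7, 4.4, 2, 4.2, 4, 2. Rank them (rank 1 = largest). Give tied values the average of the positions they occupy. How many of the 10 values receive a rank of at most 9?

8

Sorted (descending): 4.7, 4.4, 4.2, 4.2, 4, 3.9, 2.5, 2.4, 2, 2
The 2 values of 4.2 occupy positions 3–4 → average rank (3+4)/2 = 3.5.
The 2 values of 2 occupy positions 9–10 → average rank (9+10)/2 = 9.5.
Ranks ≤ 9: {1, 2, 3.5, 3.5, 5, 6, 7, 8} → 8 values.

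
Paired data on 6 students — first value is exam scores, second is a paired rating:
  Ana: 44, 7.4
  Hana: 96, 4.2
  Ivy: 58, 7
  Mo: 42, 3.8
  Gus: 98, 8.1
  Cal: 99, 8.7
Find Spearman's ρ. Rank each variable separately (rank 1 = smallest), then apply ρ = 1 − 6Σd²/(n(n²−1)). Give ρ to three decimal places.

Ranks of variable 1: 2, 4, 3, 1, 5, 6
Ranks of variable 2: 4, 2, 3, 1, 5, 6
d = r₁ − r₂: -2, 2, 0, 0, 0, 0
d²: 4, 4, 0, 0, 0, 0; Σd² = 8
ρ = 1 − 6·8/(6·35) = 1 − 48/210 = 0.771

0.771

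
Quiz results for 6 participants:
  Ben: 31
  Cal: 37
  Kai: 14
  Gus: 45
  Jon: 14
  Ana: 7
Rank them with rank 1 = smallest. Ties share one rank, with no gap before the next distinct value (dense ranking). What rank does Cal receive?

4

Sorted (ascending): 7, 14, 14, 31, 37, 45
The 2 values of 14 share dense rank 2.
Remaining distinct values take the next consecutive integers.
Cal has value 37 → rank 4.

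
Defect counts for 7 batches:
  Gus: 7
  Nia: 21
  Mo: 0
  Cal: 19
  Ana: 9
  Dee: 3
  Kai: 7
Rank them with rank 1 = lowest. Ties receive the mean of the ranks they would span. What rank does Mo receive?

1

Sorted (ascending): 0, 3, 7, 7, 9, 19, 21
The 2 values of 7 occupy positions 3–4 → average rank (3+4)/2 = 3.5.
Mo has value 0 → rank 1.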